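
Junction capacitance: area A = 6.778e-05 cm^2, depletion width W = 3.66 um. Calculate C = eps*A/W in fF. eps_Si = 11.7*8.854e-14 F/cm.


Step 1: eps_Si = 11.7 * 8.854e-14 = 1.035918e-12 F/cm
Step 2: W in cm = 3.66 * 1e-4 = 3.66e-04 cm
Step 3: C = 1.035918e-12 * 6.778e-05 / 3.66e-04 = 1.918430e-13 F
Step 4: C = 191.84 fF

191.84


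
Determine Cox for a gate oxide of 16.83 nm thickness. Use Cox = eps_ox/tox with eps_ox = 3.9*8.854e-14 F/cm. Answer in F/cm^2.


Step 1: eps_ox = 3.9 * 8.854e-14 = 3.45306e-13 F/cm
Step 2: tox in cm = 16.83 nm * 1e-7 = 1.6830e-06 cm
Step 3: Cox = 3.45306e-13 / 1.6830e-06 = 2.05e-07 F/cm^2

2.05e-07


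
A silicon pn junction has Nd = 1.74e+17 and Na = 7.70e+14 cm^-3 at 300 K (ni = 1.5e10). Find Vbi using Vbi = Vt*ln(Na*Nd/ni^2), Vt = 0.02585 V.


Step 1: Compute Na*Nd/ni^2 = 7.70e+14 * 1.74e+17 / (1.5e10)^2 = 5.9547e+11
Step 2: ln(5.9547e+11) = 27.1126
Step 3: Vbi = 0.02585 * 27.1126 = 0.701 V

0.701


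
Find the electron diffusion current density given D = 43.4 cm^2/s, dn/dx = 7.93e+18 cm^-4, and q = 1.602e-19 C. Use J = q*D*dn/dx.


Step 1: J = q * D * (dn/dx)
Step 2: J = 1.602e-19 * 43.4 * 7.93e+18
Step 3: J = 5.51e+01 A/cm^2

5.51e+01


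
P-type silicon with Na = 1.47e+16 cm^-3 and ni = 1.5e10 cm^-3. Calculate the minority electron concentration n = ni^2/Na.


Step 1: Majority hole concentration p ≈ Na = 1.47e+16 cm^-3
Step 2: n = ni^2 / Na = (1.5e10)^2 / 1.47e+16
Step 3: n = 1.53e+04 cm^-3

1.53e+04


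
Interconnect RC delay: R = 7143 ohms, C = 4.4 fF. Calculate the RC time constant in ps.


Step 1: tau = R * C
Step 2: tau = 7143 * 4.4 fF = 7143 * 4.4e-15 F
Step 3: tau = 3.14292e-11 s = 31.4292 ps

31.4292


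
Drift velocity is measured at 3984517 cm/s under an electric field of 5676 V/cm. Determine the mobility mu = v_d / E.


Step 1: mu = v_d / E
Step 2: mu = 3984517 / 5676
Step 3: mu = 701.99 cm^2/(V*s)

701.99


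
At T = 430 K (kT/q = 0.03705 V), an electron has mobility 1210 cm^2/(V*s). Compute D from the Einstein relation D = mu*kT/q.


Step 1: D = mu * (kT/q)
Step 2: D = 1210 * 0.03705
Step 3: D = 44.83 cm^2/s

44.83


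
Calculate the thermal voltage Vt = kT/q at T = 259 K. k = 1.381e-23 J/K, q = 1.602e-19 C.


Step 1: kT = 1.381e-23 * 259 = 3.57679e-21 J
Step 2: Vt = kT/q = 3.57679e-21 / 1.602e-19
Step 3: Vt = 0.02233 V

0.02233


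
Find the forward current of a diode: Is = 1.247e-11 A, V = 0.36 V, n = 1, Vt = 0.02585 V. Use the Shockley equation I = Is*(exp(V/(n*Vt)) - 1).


Step 1: V/(n*Vt) = 0.36/(1*0.02585) = 13.9265
Step 2: exp(13.9265) = 1.1174e+06
Step 3: I = 1.247e-11 * (1.1174e+06 - 1) = 1.39e-05 A

1.39e-05


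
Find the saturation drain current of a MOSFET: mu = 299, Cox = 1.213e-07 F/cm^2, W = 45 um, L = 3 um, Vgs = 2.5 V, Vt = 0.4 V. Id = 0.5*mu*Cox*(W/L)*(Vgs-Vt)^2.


Step 1: Overdrive voltage Vov = Vgs - Vt = 2.5 - 0.4 = 2.1 V
Step 2: W/L = 45/3 = 15
Step 3: Id = 0.5 * 299 * 1.213e-07 * 15 * 2.1^2
Step 4: Id = 1.20e-03 A

1.20e-03


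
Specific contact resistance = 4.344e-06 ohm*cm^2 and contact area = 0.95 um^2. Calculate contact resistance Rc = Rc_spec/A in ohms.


Step 1: Convert area to cm^2: 0.95 um^2 = 9.5000e-09 cm^2
Step 2: Rc = Rc_spec / A = 4.344e-06 / 9.5000e-09
Step 3: Rc = 4.57e+02 ohms

4.57e+02


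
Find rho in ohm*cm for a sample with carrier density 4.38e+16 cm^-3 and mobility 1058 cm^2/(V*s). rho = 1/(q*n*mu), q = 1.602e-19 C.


Step 1: sigma = q * n * mu = 1.602e-19 * 4.38e+16 * 1058 = 7.42373e+00 S/cm
Step 2: rho = 1 / sigma = 1 / 7.42373e+00 = 0.1347 ohm*cm

0.1347


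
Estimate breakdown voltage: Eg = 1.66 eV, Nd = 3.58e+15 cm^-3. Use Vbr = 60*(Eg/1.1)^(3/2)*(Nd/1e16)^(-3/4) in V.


Step 1: Eg/1.1 = 1.66/1.1 = 1.509091
Step 2: (Eg/1.1)^1.5 = 1.509091^1.5 = 1.853844
Step 3: (Nd/1e16)^(-0.75) = (0.358)^(-0.75) = 2.160666
Step 4: Vbr = 60 * 1.853844 * 2.160666 = 240.3 V

240.3


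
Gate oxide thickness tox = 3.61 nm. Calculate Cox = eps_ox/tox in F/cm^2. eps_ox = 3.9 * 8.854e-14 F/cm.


Step 1: eps_ox = 3.9 * 8.854e-14 = 3.45306e-13 F/cm
Step 2: tox in cm = 3.61 nm * 1e-7 = 3.6100e-07 cm
Step 3: Cox = 3.45306e-13 / 3.6100e-07 = 9.57e-07 F/cm^2

9.57e-07


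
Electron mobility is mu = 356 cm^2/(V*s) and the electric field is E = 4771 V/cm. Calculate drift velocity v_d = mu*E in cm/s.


Step 1: v_d = mu * E
Step 2: v_d = 356 * 4771 = 1698476
Step 3: v_d = 1.70e+06 cm/s

1.70e+06


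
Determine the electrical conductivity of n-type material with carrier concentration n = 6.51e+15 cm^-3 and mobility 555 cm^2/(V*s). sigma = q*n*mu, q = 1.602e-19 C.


Step 1: sigma = q * n * mu
Step 2: sigma = 1.602e-19 * 6.51e+15 * 555
Step 3: sigma = 5.788e-01 S/cm

5.788e-01


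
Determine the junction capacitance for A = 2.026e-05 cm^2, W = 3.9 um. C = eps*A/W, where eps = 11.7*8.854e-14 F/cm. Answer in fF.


Step 1: eps_Si = 11.7 * 8.854e-14 = 1.035918e-12 F/cm
Step 2: W in cm = 3.9 * 1e-4 = 3.90e-04 cm
Step 3: C = 1.035918e-12 * 2.026e-05 / 3.90e-04 = 5.381461e-14 F
Step 4: C = 53.81 fF

53.81


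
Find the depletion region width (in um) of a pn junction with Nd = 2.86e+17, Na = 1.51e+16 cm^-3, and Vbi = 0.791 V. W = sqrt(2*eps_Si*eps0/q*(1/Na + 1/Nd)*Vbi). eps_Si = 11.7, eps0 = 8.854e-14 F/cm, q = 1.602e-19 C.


Step 1: 1/Na + 1/Nd = 1/1.51e+16 + 1/2.86e+17 = 6.97217e-17
Step 2: 2*eps*eps0/q = 2*11.7*8.854e-14/1.602e-19 = 1.293281e+07
Step 3: W^2 = 1.293281e+07 * 6.97217e-17 * 0.791 = 7.13243e-10
Step 4: W = sqrt(7.13243e-10) = 2.671e-05 cm = 0.2671 um

0.2671


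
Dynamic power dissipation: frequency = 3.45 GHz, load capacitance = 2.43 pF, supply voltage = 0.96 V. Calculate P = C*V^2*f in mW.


Step 1: V^2 = 0.96^2 = 0.9216 V^2
Step 2: P = C*V^2*f = 2.43e-12 F * 0.9216 * 3.45e9 Hz
Step 3: P = 7.7262336e-03 W
Step 4: P = 7.726 mW

7.726


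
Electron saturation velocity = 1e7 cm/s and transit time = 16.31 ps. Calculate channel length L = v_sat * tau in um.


Step 1: tau in seconds = 16.31 ps * 1e-12 = 1.6310e-11 s
Step 2: L = v_sat * tau = 1e7 * 1.6310e-11 = 1.6310e-04 cm
Step 3: L in um = 1.6310e-04 * 1e4 = 1.631 um

1.631


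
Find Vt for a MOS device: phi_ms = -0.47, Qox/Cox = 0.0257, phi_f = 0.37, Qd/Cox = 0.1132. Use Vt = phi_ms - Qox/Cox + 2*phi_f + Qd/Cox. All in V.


Step 1: Vt = phi_ms - Qox/Cox + 2*phi_f + Qd/Cox
Step 2: Vt = -0.47 - 0.0257 + 2*0.37 + 0.1132
Step 3: Vt = -0.47 - 0.0257 + 0.74 + 0.1132
Step 4: Vt = 0.3575 V

0.3575


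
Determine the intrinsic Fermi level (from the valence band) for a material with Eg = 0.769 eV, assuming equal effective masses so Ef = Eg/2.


Step 1: For an intrinsic semiconductor, the Fermi level sits at midgap.
Step 2: Ef = Eg / 2 = 0.769 / 2 = 0.3845 eV

0.3845


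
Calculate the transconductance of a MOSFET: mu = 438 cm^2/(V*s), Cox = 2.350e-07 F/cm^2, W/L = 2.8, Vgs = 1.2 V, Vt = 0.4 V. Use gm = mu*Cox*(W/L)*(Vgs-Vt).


Step 1: Vov = Vgs - Vt = 1.2 - 0.4 = 0.8 V
Step 2: gm = mu * Cox * (W/L) * Vov
Step 3: gm = 438 * 2.350e-07 * 2.8 * 0.8 = 2.31e-04 S

2.31e-04


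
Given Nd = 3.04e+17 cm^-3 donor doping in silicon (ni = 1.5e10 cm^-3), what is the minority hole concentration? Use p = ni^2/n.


Step 1: Since Nd >> ni, n ≈ Nd = 3.04e+17 cm^-3
Step 2: p = ni^2 / n = (1.5e10)^2 / 3.04e+17
Step 3: p = 2.25e20 / 3.04e+17 = 7.40e+02 cm^-3

7.40e+02


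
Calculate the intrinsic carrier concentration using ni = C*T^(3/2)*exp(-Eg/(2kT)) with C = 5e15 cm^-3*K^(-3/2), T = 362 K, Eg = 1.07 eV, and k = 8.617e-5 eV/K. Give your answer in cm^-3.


Step 1: Compute kT = 8.617e-5 * 362 = 0.03119354 eV
Step 2: Exponent = -Eg/(2kT) = -1.07/(2*0.03119354) = -17.15099
Step 3: T^(3/2) = 362^1.5 = 6887.52
Step 4: ni = 5e15 * 6887.52 * exp(-17.15099) = 1.23e+12 cm^-3

1.23e+12


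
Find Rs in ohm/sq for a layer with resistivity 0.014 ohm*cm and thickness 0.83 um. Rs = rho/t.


Step 1: Convert thickness to cm: t = 0.83 um = 8.3000e-05 cm
Step 2: Rs = rho / t = 0.014 / 8.3000e-05
Step 3: Rs = 168.7 ohm/sq

168.7


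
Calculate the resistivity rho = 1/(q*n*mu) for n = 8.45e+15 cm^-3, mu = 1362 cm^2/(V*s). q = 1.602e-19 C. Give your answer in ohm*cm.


Step 1: sigma = q * n * mu = 1.602e-19 * 8.45e+15 * 1362 = 1.84373e+00 S/cm
Step 2: rho = 1 / sigma = 1 / 1.84373e+00 = 0.5424 ohm*cm

0.5424


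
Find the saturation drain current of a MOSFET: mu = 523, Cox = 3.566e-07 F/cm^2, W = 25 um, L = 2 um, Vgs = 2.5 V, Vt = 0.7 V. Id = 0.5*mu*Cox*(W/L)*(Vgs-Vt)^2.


Step 1: Overdrive voltage Vov = Vgs - Vt = 2.5 - 0.7 = 1.8 V
Step 2: W/L = 25/2 = 12.5
Step 3: Id = 0.5 * 523 * 3.566e-07 * 12.5 * 1.8^2
Step 4: Id = 3.78e-03 A

3.78e-03


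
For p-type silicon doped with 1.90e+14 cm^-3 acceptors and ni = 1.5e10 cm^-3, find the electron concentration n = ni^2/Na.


Step 1: Majority hole concentration p ≈ Na = 1.90e+14 cm^-3
Step 2: n = ni^2 / Na = (1.5e10)^2 / 1.90e+14
Step 3: n = 1.18e+06 cm^-3

1.18e+06


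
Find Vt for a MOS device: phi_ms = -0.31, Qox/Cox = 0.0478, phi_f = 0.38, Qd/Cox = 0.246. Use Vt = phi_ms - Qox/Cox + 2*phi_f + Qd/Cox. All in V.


Step 1: Vt = phi_ms - Qox/Cox + 2*phi_f + Qd/Cox
Step 2: Vt = -0.31 - 0.0478 + 2*0.38 + 0.246
Step 3: Vt = -0.31 - 0.0478 + 0.76 + 0.246
Step 4: Vt = 0.6482 V

0.6482


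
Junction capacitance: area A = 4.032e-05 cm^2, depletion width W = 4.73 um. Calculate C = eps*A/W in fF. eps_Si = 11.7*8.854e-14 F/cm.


Step 1: eps_Si = 11.7 * 8.854e-14 = 1.035918e-12 F/cm
Step 2: W in cm = 4.73 * 1e-4 = 4.73e-04 cm
Step 3: C = 1.035918e-12 * 4.032e-05 / 4.73e-04 = 8.830489e-14 F
Step 4: C = 88.3 fF

88.3


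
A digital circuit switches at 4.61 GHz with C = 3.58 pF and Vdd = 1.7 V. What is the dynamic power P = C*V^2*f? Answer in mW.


Step 1: V^2 = 1.7^2 = 2.89 V^2
Step 2: P = C*V^2*f = 3.58e-12 F * 2.89 * 4.61e9 Hz
Step 3: P = 4.7695982e-02 W
Step 4: P = 47.696 mW

47.696


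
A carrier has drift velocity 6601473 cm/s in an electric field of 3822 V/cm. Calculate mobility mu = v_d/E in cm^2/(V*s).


Step 1: mu = v_d / E
Step 2: mu = 6601473 / 3822
Step 3: mu = 1727.23 cm^2/(V*s)

1727.23


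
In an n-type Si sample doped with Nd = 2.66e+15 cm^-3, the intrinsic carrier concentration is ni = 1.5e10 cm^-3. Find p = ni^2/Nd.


Step 1: Since Nd >> ni, n ≈ Nd = 2.66e+15 cm^-3
Step 2: p = ni^2 / n = (1.5e10)^2 / 2.66e+15
Step 3: p = 2.25e20 / 2.66e+15 = 8.46e+04 cm^-3

8.46e+04


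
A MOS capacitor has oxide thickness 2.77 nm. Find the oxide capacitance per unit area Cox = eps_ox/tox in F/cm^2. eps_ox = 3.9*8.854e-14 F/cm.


Step 1: eps_ox = 3.9 * 8.854e-14 = 3.45306e-13 F/cm
Step 2: tox in cm = 2.77 nm * 1e-7 = 2.7700e-07 cm
Step 3: Cox = 3.45306e-13 / 2.7700e-07 = 1.25e-06 F/cm^2

1.25e-06


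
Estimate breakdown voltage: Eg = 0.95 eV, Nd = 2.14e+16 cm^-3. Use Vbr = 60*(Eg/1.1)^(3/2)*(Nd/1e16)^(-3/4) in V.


Step 1: Eg/1.1 = 0.95/1.1 = 0.863636
Step 2: (Eg/1.1)^1.5 = 0.863636^1.5 = 0.802594
Step 3: (Nd/1e16)^(-0.75) = (2.14)^(-0.75) = 0.565184
Step 4: Vbr = 60 * 0.802594 * 0.565184 = 27.2 V

27.2


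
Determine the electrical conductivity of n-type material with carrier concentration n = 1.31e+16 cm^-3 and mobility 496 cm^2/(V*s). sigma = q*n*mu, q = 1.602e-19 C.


Step 1: sigma = q * n * mu
Step 2: sigma = 1.602e-19 * 1.31e+16 * 496
Step 3: sigma = 1.041e+00 S/cm

1.041e+00


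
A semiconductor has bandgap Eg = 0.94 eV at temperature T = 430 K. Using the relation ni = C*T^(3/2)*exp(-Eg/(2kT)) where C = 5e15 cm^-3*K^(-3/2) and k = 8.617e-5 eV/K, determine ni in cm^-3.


Step 1: Compute kT = 8.617e-5 * 430 = 0.0370531 eV
Step 2: Exponent = -Eg/(2kT) = -0.94/(2*0.0370531) = -12.68450
Step 3: T^(3/2) = 430^1.5 = 8916.67
Step 4: ni = 5e15 * 8916.67 * exp(-12.68450) = 1.38e+14 cm^-3

1.38e+14


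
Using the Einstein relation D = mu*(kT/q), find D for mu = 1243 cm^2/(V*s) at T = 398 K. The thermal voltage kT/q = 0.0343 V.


Step 1: D = mu * (kT/q)
Step 2: D = 1243 * 0.0343
Step 3: D = 42.63 cm^2/s

42.63


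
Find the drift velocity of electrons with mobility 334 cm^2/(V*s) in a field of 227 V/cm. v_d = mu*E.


Step 1: v_d = mu * E
Step 2: v_d = 334 * 227 = 75818
Step 3: v_d = 7.58e+04 cm/s

7.58e+04


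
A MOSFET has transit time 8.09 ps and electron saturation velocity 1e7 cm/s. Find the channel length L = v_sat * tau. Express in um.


Step 1: tau in seconds = 8.09 ps * 1e-12 = 8.0900e-12 s
Step 2: L = v_sat * tau = 1e7 * 8.0900e-12 = 8.0900e-05 cm
Step 3: L in um = 8.0900e-05 * 1e4 = 0.809 um

0.809


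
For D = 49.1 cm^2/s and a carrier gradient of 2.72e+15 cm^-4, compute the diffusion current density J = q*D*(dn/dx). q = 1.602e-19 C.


Step 1: J = q * D * (dn/dx)
Step 2: J = 1.602e-19 * 49.1 * 2.72e+15
Step 3: J = 2.14e-02 A/cm^2

2.14e-02


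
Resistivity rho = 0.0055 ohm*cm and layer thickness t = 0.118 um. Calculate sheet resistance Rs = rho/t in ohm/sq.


Step 1: Convert thickness to cm: t = 0.118 um = 1.1800e-05 cm
Step 2: Rs = rho / t = 0.0055 / 1.1800e-05
Step 3: Rs = 466.1 ohm/sq

466.1


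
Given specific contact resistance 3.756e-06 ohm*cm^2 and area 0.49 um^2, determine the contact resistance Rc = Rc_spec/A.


Step 1: Convert area to cm^2: 0.49 um^2 = 4.9000e-09 cm^2
Step 2: Rc = Rc_spec / A = 3.756e-06 / 4.9000e-09
Step 3: Rc = 7.67e+02 ohms

7.67e+02


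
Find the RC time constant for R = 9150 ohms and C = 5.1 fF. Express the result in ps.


Step 1: tau = R * C
Step 2: tau = 9150 * 5.1 fF = 9150 * 5.1e-15 F
Step 3: tau = 4.6665e-11 s = 46.665 ps

46.665


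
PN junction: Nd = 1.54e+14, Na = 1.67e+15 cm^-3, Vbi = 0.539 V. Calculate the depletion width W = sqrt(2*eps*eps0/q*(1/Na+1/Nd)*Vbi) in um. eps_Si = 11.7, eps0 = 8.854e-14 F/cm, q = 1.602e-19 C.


Step 1: 1/Na + 1/Nd = 1/1.67e+15 + 1/1.54e+14 = 7.09231e-15
Step 2: 2*eps*eps0/q = 2*11.7*8.854e-14/1.602e-19 = 1.293281e+07
Step 3: W^2 = 1.293281e+07 * 7.09231e-15 * 0.539 = 4.94390e-08
Step 4: W = sqrt(4.94390e-08) = 2.223e-04 cm = 2.223 um

2.223


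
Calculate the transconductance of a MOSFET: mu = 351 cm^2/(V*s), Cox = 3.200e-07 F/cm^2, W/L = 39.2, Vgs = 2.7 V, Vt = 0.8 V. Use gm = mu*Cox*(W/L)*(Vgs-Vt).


Step 1: Vov = Vgs - Vt = 2.7 - 0.8 = 1.9 V
Step 2: gm = mu * Cox * (W/L) * Vov
Step 3: gm = 351 * 3.200e-07 * 39.2 * 1.9 = 8.37e-03 S

8.37e-03


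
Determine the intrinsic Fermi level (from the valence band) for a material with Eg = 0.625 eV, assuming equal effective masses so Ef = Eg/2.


Step 1: For an intrinsic semiconductor, the Fermi level sits at midgap.
Step 2: Ef = Eg / 2 = 0.625 / 2 = 0.3125 eV

0.3125


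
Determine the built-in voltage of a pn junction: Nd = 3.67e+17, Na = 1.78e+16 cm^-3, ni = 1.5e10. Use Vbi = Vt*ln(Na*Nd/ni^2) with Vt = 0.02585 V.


Step 1: Compute Na*Nd/ni^2 = 1.78e+16 * 3.67e+17 / (1.5e10)^2 = 2.9034e+13
Step 2: ln(2.9034e+13) = 30.9995
Step 3: Vbi = 0.02585 * 30.9995 = 0.801 V

0.801


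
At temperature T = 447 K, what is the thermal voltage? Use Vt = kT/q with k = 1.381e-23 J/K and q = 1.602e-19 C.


Step 1: kT = 1.381e-23 * 447 = 6.17307e-21 J
Step 2: Vt = kT/q = 6.17307e-21 / 1.602e-19
Step 3: Vt = 0.03853 V

0.03853


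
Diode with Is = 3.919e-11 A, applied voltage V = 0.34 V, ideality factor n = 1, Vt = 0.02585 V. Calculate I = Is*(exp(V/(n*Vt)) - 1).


Step 1: V/(n*Vt) = 0.34/(1*0.02585) = 13.1528
Step 2: exp(13.1528) = 5.1545e+05
Step 3: I = 3.919e-11 * (5.1545e+05 - 1) = 2.02e-05 A

2.02e-05


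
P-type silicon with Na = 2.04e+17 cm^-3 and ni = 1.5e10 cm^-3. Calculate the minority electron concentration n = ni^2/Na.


Step 1: Majority hole concentration p ≈ Na = 2.04e+17 cm^-3
Step 2: n = ni^2 / Na = (1.5e10)^2 / 2.04e+17
Step 3: n = 1.10e+03 cm^-3

1.10e+03


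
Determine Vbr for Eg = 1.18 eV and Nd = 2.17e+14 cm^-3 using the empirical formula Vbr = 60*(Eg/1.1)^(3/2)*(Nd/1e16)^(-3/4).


Step 1: Eg/1.1 = 1.18/1.1 = 1.072727
Step 2: (Eg/1.1)^1.5 = 1.072727^1.5 = 1.111051
Step 3: (Nd/1e16)^(-0.75) = (0.0217)^(-0.75) = 17.687042
Step 4: Vbr = 60 * 1.111051 * 17.687042 = 1179.1 V

1179.1


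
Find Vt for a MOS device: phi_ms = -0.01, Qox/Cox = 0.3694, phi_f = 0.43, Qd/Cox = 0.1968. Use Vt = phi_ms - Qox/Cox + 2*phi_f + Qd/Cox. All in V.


Step 1: Vt = phi_ms - Qox/Cox + 2*phi_f + Qd/Cox
Step 2: Vt = -0.01 - 0.3694 + 2*0.43 + 0.1968
Step 3: Vt = -0.01 - 0.3694 + 0.86 + 0.1968
Step 4: Vt = 0.6774 V

0.6774


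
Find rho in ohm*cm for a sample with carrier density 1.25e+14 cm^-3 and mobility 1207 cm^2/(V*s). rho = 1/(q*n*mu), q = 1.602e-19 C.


Step 1: sigma = q * n * mu = 1.602e-19 * 1.25e+14 * 1207 = 2.41702e-02 S/cm
Step 2: rho = 1 / sigma = 1 / 2.41702e-02 = 41.37 ohm*cm

41.37


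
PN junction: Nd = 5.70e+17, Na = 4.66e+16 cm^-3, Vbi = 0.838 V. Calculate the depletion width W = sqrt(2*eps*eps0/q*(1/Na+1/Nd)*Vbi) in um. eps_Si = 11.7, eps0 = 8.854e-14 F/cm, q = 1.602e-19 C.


Step 1: 1/Na + 1/Nd = 1/4.66e+16 + 1/5.70e+17 = 2.32136e-17
Step 2: 2*eps*eps0/q = 2*11.7*8.854e-14/1.602e-19 = 1.293281e+07
Step 3: W^2 = 1.293281e+07 * 2.32136e-17 * 0.838 = 2.51582e-10
Step 4: W = sqrt(2.51582e-10) = 1.586e-05 cm = 0.1586 um

0.1586


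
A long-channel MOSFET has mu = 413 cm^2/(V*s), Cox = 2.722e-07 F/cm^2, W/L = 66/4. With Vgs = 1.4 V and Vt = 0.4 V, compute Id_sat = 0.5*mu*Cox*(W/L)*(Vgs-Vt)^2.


Step 1: Overdrive voltage Vov = Vgs - Vt = 1.4 - 0.4 = 1.0 V
Step 2: W/L = 66/4 = 16.5
Step 3: Id = 0.5 * 413 * 2.722e-07 * 16.5 * 1.0^2
Step 4: Id = 9.27e-04 A

9.27e-04


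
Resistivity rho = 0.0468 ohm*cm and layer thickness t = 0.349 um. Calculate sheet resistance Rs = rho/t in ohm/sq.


Step 1: Convert thickness to cm: t = 0.349 um = 3.4900e-05 cm
Step 2: Rs = rho / t = 0.0468 / 3.4900e-05
Step 3: Rs = 1341.0 ohm/sq

1341.0


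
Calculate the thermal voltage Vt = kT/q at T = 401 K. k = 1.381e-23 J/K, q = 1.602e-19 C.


Step 1: kT = 1.381e-23 * 401 = 5.53781e-21 J
Step 2: Vt = kT/q = 5.53781e-21 / 1.602e-19
Step 3: Vt = 0.03457 V

0.03457


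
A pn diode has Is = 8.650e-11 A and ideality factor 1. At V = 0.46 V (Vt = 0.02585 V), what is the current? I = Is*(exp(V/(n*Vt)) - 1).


Step 1: V/(n*Vt) = 0.46/(1*0.02585) = 17.7950
Step 2: exp(17.7950) = 5.3490e+07
Step 3: I = 8.650e-11 * (5.3490e+07 - 1) = 4.63e-03 A

4.63e-03


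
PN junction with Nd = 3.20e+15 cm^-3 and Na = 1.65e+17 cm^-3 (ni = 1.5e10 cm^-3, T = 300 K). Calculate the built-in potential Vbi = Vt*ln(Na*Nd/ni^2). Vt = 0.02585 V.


Step 1: Compute Na*Nd/ni^2 = 1.65e+17 * 3.20e+15 / (1.5e10)^2 = 2.3467e+12
Step 2: ln(2.3467e+12) = 28.4840
Step 3: Vbi = 0.02585 * 28.4840 = 0.736 V

0.736


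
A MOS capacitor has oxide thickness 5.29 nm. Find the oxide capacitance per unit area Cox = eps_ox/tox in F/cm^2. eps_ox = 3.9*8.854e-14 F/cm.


Step 1: eps_ox = 3.9 * 8.854e-14 = 3.45306e-13 F/cm
Step 2: tox in cm = 5.29 nm * 1e-7 = 5.2900e-07 cm
Step 3: Cox = 3.45306e-13 / 5.2900e-07 = 6.53e-07 F/cm^2

6.53e-07


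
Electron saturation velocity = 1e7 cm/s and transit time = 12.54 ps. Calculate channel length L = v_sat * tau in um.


Step 1: tau in seconds = 12.54 ps * 1e-12 = 1.2540e-11 s
Step 2: L = v_sat * tau = 1e7 * 1.2540e-11 = 1.2540e-04 cm
Step 3: L in um = 1.2540e-04 * 1e4 = 1.254 um

1.254


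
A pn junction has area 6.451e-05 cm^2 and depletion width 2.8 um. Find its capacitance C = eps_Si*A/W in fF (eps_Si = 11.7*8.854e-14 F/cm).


Step 1: eps_Si = 11.7 * 8.854e-14 = 1.035918e-12 F/cm
Step 2: W in cm = 2.8 * 1e-4 = 2.80e-04 cm
Step 3: C = 1.035918e-12 * 6.451e-05 / 2.80e-04 = 2.386681e-13 F
Step 4: C = 238.67 fF

238.67


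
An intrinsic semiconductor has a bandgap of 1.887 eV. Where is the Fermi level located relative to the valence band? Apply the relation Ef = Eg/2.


Step 1: For an intrinsic semiconductor, the Fermi level sits at midgap.
Step 2: Ef = Eg / 2 = 1.887 / 2 = 0.9435 eV

0.9435


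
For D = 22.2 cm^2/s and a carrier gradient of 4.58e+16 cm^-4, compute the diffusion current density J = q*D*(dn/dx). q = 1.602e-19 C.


Step 1: J = q * D * (dn/dx)
Step 2: J = 1.602e-19 * 22.2 * 4.58e+16
Step 3: J = 1.63e-01 A/cm^2

1.63e-01


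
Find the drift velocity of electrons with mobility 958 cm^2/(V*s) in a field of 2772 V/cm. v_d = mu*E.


Step 1: v_d = mu * E
Step 2: v_d = 958 * 2772 = 2655576
Step 3: v_d = 2.66e+06 cm/s

2.66e+06


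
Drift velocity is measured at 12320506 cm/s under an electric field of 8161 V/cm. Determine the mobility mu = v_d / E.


Step 1: mu = v_d / E
Step 2: mu = 12320506 / 8161
Step 3: mu = 1509.68 cm^2/(V*s)

1509.68


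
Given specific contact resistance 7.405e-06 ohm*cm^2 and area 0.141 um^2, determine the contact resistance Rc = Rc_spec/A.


Step 1: Convert area to cm^2: 0.141 um^2 = 1.4100e-09 cm^2
Step 2: Rc = Rc_spec / A = 7.405e-06 / 1.4100e-09
Step 3: Rc = 5.25e+03 ohms

5.25e+03


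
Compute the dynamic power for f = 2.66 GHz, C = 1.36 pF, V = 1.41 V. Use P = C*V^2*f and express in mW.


Step 1: V^2 = 1.41^2 = 1.9881 V^2
Step 2: P = C*V^2*f = 1.36e-12 F * 1.9881 * 2.66e9 Hz
Step 3: P = 7.19215056e-03 W
Step 4: P = 7.192 mW

7.192


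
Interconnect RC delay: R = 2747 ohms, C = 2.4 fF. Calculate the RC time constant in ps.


Step 1: tau = R * C
Step 2: tau = 2747 * 2.4 fF = 2747 * 2.4e-15 F
Step 3: tau = 6.5928e-12 s = 6.5928 ps

6.5928


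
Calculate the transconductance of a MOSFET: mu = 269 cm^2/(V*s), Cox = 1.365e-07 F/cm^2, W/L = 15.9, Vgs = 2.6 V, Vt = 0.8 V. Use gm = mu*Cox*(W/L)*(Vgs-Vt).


Step 1: Vov = Vgs - Vt = 2.6 - 0.8 = 1.8 V
Step 2: gm = mu * Cox * (W/L) * Vov
Step 3: gm = 269 * 1.365e-07 * 15.9 * 1.8 = 1.05e-03 S

1.05e-03


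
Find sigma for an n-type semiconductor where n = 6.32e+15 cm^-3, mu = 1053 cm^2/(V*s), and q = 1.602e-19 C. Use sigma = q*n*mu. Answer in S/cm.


Step 1: sigma = q * n * mu
Step 2: sigma = 1.602e-19 * 6.32e+15 * 1053
Step 3: sigma = 1.066e+00 S/cm

1.066e+00


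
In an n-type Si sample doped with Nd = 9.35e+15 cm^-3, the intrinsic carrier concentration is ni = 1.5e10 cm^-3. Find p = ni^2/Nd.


Step 1: Since Nd >> ni, n ≈ Nd = 9.35e+15 cm^-3
Step 2: p = ni^2 / n = (1.5e10)^2 / 9.35e+15
Step 3: p = 2.25e20 / 9.35e+15 = 2.41e+04 cm^-3

2.41e+04


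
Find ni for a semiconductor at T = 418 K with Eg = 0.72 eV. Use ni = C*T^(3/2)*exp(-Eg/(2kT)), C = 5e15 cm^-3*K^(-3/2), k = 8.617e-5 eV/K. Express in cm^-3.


Step 1: Compute kT = 8.617e-5 * 418 = 0.03601906 eV
Step 2: Exponent = -Eg/(2kT) = -0.72/(2*0.03601906) = -9.99471
Step 3: T^(3/2) = 418^1.5 = 8546.03
Step 4: ni = 5e15 * 8546.03 * exp(-9.99471) = 1.95e+15 cm^-3

1.95e+15


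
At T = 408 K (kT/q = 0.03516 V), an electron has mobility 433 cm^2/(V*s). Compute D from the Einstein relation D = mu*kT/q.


Step 1: D = mu * (kT/q)
Step 2: D = 433 * 0.03516
Step 3: D = 15.22 cm^2/s

15.22


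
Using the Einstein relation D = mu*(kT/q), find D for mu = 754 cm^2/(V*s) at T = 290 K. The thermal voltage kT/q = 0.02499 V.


Step 1: D = mu * (kT/q)
Step 2: D = 754 * 0.02499
Step 3: D = 18.84 cm^2/s

18.84


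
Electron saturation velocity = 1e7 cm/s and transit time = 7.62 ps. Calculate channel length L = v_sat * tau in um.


Step 1: tau in seconds = 7.62 ps * 1e-12 = 7.6200e-12 s
Step 2: L = v_sat * tau = 1e7 * 7.6200e-12 = 7.6200e-05 cm
Step 3: L in um = 7.6200e-05 * 1e4 = 0.762 um

0.762


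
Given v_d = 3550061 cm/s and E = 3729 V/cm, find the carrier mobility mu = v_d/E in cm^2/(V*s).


Step 1: mu = v_d / E
Step 2: mu = 3550061 / 3729
Step 3: mu = 952.01 cm^2/(V*s)

952.01


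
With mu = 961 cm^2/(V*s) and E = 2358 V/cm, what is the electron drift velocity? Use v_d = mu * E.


Step 1: v_d = mu * E
Step 2: v_d = 961 * 2358 = 2266038
Step 3: v_d = 2.27e+06 cm/s

2.27e+06


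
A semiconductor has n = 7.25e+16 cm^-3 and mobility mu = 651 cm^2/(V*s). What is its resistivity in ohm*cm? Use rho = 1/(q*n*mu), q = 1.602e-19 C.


Step 1: sigma = q * n * mu = 1.602e-19 * 7.25e+16 * 651 = 7.56104e+00 S/cm
Step 2: rho = 1 / sigma = 1 / 7.56104e+00 = 0.1323 ohm*cm

0.1323


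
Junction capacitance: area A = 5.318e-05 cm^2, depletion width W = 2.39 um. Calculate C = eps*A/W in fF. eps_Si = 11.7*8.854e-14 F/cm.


Step 1: eps_Si = 11.7 * 8.854e-14 = 1.035918e-12 F/cm
Step 2: W in cm = 2.39 * 1e-4 = 2.39e-04 cm
Step 3: C = 1.035918e-12 * 5.318e-05 / 2.39e-04 = 2.305026e-13 F
Step 4: C = 230.5 fF

230.5


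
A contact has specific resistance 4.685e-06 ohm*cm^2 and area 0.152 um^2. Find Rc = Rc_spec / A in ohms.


Step 1: Convert area to cm^2: 0.152 um^2 = 1.5200e-09 cm^2
Step 2: Rc = Rc_spec / A = 4.685e-06 / 1.5200e-09
Step 3: Rc = 3.08e+03 ohms

3.08e+03


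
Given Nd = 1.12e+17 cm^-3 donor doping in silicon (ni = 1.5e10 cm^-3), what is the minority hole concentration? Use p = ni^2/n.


Step 1: Since Nd >> ni, n ≈ Nd = 1.12e+17 cm^-3
Step 2: p = ni^2 / n = (1.5e10)^2 / 1.12e+17
Step 3: p = 2.25e20 / 1.12e+17 = 2.01e+03 cm^-3

2.01e+03


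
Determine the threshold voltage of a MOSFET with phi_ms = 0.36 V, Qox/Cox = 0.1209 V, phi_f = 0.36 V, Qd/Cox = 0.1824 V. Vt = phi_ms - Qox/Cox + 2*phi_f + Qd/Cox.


Step 1: Vt = phi_ms - Qox/Cox + 2*phi_f + Qd/Cox
Step 2: Vt = 0.36 - 0.1209 + 2*0.36 + 0.1824
Step 3: Vt = 0.36 - 0.1209 + 0.72 + 0.1824
Step 4: Vt = 1.1415 V

1.1415


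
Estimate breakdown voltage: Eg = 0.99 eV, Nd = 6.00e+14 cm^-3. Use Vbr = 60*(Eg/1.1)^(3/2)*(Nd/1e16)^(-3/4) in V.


Step 1: Eg/1.1 = 0.99/1.1 = 0.900000
Step 2: (Eg/1.1)^1.5 = 0.900000^1.5 = 0.853815
Step 3: (Nd/1e16)^(-0.75) = (0.06)^(-0.75) = 8.248720
Step 4: Vbr = 60 * 0.853815 * 8.248720 = 422.6 V

422.6


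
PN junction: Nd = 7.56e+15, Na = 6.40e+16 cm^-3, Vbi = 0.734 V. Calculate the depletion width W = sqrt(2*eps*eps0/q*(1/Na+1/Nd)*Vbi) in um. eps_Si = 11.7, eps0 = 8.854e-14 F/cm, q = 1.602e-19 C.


Step 1: 1/Na + 1/Nd = 1/6.40e+16 + 1/7.56e+15 = 1.47900e-16
Step 2: 2*eps*eps0/q = 2*11.7*8.854e-14/1.602e-19 = 1.293281e+07
Step 3: W^2 = 1.293281e+07 * 1.47900e-16 * 0.734 = 1.40397e-09
Step 4: W = sqrt(1.40397e-09) = 3.747e-05 cm = 0.3747 um

0.3747


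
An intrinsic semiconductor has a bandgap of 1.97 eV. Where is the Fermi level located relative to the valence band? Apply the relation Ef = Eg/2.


Step 1: For an intrinsic semiconductor, the Fermi level sits at midgap.
Step 2: Ef = Eg / 2 = 1.97 / 2 = 0.985 eV

0.985


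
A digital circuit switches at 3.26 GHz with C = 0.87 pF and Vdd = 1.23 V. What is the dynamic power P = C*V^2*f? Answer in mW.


Step 1: V^2 = 1.23^2 = 1.5129 V^2
Step 2: P = C*V^2*f = 0.87e-12 F * 1.5129 * 3.26e9 Hz
Step 3: P = 4.29088698e-03 W
Step 4: P = 4.291 mW

4.291


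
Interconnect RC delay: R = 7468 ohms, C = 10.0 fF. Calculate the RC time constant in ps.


Step 1: tau = R * C
Step 2: tau = 7468 * 10.0 fF = 7468 * 1.0e-14 F
Step 3: tau = 7.468e-11 s = 74.68 ps

74.68


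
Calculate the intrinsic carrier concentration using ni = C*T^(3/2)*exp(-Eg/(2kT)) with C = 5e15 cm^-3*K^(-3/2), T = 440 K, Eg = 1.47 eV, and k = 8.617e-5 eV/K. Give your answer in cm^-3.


Step 1: Compute kT = 8.617e-5 * 440 = 0.0379148 eV
Step 2: Exponent = -Eg/(2kT) = -1.47/(2*0.0379148) = -19.38557
Step 3: T^(3/2) = 440^1.5 = 9229.52
Step 4: ni = 5e15 * 9229.52 * exp(-19.38557) = 1.76e+11 cm^-3

1.76e+11


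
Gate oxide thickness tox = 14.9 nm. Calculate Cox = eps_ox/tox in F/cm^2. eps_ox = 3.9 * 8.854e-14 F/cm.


Step 1: eps_ox = 3.9 * 8.854e-14 = 3.45306e-13 F/cm
Step 2: tox in cm = 14.9 nm * 1e-7 = 1.4900e-06 cm
Step 3: Cox = 3.45306e-13 / 1.4900e-06 = 2.32e-07 F/cm^2

2.32e-07


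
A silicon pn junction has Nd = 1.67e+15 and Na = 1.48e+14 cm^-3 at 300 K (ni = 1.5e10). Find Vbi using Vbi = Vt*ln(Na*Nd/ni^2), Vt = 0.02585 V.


Step 1: Compute Na*Nd/ni^2 = 1.48e+14 * 1.67e+15 / (1.5e10)^2 = 1.0985e+09
Step 2: ln(1.0985e+09) = 20.8172
Step 3: Vbi = 0.02585 * 20.8172 = 0.538 V

0.538


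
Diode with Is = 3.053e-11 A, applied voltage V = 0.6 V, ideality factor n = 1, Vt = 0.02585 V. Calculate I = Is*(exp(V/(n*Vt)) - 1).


Step 1: V/(n*Vt) = 0.6/(1*0.02585) = 23.2108
Step 2: exp(23.2108) = 1.2032e+10
Step 3: I = 3.053e-11 * (1.2032e+10 - 1) = 3.67e-01 A

3.67e-01


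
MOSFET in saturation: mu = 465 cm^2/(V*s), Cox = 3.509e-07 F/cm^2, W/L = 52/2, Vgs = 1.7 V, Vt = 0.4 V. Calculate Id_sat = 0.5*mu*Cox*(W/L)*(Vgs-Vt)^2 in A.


Step 1: Overdrive voltage Vov = Vgs - Vt = 1.7 - 0.4 = 1.3 V
Step 2: W/L = 52/2 = 26
Step 3: Id = 0.5 * 465 * 3.509e-07 * 26 * 1.3^2
Step 4: Id = 3.58e-03 A

3.58e-03


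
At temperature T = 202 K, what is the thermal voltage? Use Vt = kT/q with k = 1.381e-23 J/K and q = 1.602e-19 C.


Step 1: kT = 1.381e-23 * 202 = 2.78962e-21 J
Step 2: Vt = kT/q = 2.78962e-21 / 1.602e-19
Step 3: Vt = 0.01741 V

0.01741


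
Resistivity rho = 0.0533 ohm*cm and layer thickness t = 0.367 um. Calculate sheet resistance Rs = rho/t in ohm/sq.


Step 1: Convert thickness to cm: t = 0.367 um = 3.6700e-05 cm
Step 2: Rs = rho / t = 0.0533 / 3.6700e-05
Step 3: Rs = 1452.3 ohm/sq

1452.3


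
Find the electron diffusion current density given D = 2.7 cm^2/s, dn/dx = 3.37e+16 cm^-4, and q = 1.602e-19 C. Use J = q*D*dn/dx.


Step 1: J = q * D * (dn/dx)
Step 2: J = 1.602e-19 * 2.7 * 3.37e+16
Step 3: J = 1.46e-02 A/cm^2

1.46e-02


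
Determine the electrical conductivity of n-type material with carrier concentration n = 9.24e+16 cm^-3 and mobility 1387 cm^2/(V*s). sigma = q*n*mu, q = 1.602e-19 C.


Step 1: sigma = q * n * mu
Step 2: sigma = 1.602e-19 * 9.24e+16 * 1387
Step 3: sigma = 2.053e+01 S/cm

2.053e+01


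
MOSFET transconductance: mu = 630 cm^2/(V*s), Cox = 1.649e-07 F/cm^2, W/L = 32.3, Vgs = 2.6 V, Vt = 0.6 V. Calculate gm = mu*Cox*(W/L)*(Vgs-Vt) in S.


Step 1: Vov = Vgs - Vt = 2.6 - 0.6 = 2.0 V
Step 2: gm = mu * Cox * (W/L) * Vov
Step 3: gm = 630 * 1.649e-07 * 32.3 * 2.0 = 6.71e-03 S

6.71e-03


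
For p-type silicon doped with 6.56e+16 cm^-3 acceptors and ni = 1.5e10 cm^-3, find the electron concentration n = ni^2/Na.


Step 1: Majority hole concentration p ≈ Na = 6.56e+16 cm^-3
Step 2: n = ni^2 / Na = (1.5e10)^2 / 6.56e+16
Step 3: n = 3.43e+03 cm^-3

3.43e+03


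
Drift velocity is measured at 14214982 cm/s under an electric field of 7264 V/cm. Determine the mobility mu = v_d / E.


Step 1: mu = v_d / E
Step 2: mu = 14214982 / 7264
Step 3: mu = 1956.91 cm^2/(V*s)

1956.91


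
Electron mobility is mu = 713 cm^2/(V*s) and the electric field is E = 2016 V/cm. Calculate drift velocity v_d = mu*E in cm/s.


Step 1: v_d = mu * E
Step 2: v_d = 713 * 2016 = 1437408
Step 3: v_d = 1.44e+06 cm/s

1.44e+06


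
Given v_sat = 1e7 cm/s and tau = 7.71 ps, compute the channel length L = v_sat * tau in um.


Step 1: tau in seconds = 7.71 ps * 1e-12 = 7.7100e-12 s
Step 2: L = v_sat * tau = 1e7 * 7.7100e-12 = 7.7100e-05 cm
Step 3: L in um = 7.7100e-05 * 1e4 = 0.771 um

0.771


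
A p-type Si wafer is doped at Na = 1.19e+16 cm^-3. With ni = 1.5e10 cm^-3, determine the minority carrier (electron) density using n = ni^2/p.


Step 1: Majority hole concentration p ≈ Na = 1.19e+16 cm^-3
Step 2: n = ni^2 / Na = (1.5e10)^2 / 1.19e+16
Step 3: n = 1.89e+04 cm^-3

1.89e+04


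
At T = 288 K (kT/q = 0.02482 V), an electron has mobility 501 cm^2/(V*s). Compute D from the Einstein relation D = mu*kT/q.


Step 1: D = mu * (kT/q)
Step 2: D = 501 * 0.02482
Step 3: D = 12.43 cm^2/s

12.43


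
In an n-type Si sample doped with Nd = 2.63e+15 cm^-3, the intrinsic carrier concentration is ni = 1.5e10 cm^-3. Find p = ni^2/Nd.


Step 1: Since Nd >> ni, n ≈ Nd = 2.63e+15 cm^-3
Step 2: p = ni^2 / n = (1.5e10)^2 / 2.63e+15
Step 3: p = 2.25e20 / 2.63e+15 = 8.56e+04 cm^-3

8.56e+04


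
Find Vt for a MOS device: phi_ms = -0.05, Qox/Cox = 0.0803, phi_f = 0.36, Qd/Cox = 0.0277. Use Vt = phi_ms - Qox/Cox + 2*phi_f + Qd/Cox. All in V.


Step 1: Vt = phi_ms - Qox/Cox + 2*phi_f + Qd/Cox
Step 2: Vt = -0.05 - 0.0803 + 2*0.36 + 0.0277
Step 3: Vt = -0.05 - 0.0803 + 0.72 + 0.0277
Step 4: Vt = 0.6174 V

0.6174


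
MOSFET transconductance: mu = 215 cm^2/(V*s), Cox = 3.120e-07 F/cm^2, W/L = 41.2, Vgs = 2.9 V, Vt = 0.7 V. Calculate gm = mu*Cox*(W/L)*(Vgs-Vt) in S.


Step 1: Vov = Vgs - Vt = 2.9 - 0.7 = 2.2 V
Step 2: gm = mu * Cox * (W/L) * Vov
Step 3: gm = 215 * 3.120e-07 * 41.2 * 2.2 = 6.08e-03 S

6.08e-03


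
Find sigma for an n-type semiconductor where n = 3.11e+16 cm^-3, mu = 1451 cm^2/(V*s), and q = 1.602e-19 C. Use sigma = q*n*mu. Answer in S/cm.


Step 1: sigma = q * n * mu
Step 2: sigma = 1.602e-19 * 3.11e+16 * 1451
Step 3: sigma = 7.229e+00 S/cm

7.229e+00


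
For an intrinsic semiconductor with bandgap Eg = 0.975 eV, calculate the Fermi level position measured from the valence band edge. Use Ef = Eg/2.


Step 1: For an intrinsic semiconductor, the Fermi level sits at midgap.
Step 2: Ef = Eg / 2 = 0.975 / 2 = 0.4875 eV

0.4875


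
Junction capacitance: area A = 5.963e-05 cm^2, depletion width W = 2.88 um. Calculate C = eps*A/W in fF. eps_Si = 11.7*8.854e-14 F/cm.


Step 1: eps_Si = 11.7 * 8.854e-14 = 1.035918e-12 F/cm
Step 2: W in cm = 2.88 * 1e-4 = 2.88e-04 cm
Step 3: C = 1.035918e-12 * 5.963e-05 / 2.88e-04 = 2.144854e-13 F
Step 4: C = 214.49 fF

214.49


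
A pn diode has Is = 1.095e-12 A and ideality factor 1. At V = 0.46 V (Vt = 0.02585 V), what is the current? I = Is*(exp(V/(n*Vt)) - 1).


Step 1: V/(n*Vt) = 0.46/(1*0.02585) = 17.7950
Step 2: exp(17.7950) = 5.3490e+07
Step 3: I = 1.095e-12 * (5.3490e+07 - 1) = 5.86e-05 A

5.86e-05


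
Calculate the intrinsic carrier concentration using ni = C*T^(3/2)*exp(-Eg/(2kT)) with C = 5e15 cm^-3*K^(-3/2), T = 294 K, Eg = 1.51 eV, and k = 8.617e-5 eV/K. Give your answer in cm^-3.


Step 1: Compute kT = 8.617e-5 * 294 = 0.02533398 eV
Step 2: Exponent = -Eg/(2kT) = -1.51/(2*0.02533398) = -29.80187
Step 3: T^(3/2) = 294^1.5 = 5041.05
Step 4: ni = 5e15 * 5041.05 * exp(-29.80187) = 2.88e+06 cm^-3

2.88e+06


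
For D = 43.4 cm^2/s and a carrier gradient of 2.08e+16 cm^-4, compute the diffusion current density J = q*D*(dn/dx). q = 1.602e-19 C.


Step 1: J = q * D * (dn/dx)
Step 2: J = 1.602e-19 * 43.4 * 2.08e+16
Step 3: J = 1.45e-01 A/cm^2

1.45e-01


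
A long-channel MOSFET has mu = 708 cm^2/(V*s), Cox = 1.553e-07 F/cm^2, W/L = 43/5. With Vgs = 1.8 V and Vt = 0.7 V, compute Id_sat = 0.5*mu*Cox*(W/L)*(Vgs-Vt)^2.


Step 1: Overdrive voltage Vov = Vgs - Vt = 1.8 - 0.7 = 1.1 V
Step 2: W/L = 43/5 = 8.6
Step 3: Id = 0.5 * 708 * 1.553e-07 * 8.6 * 1.1^2
Step 4: Id = 5.72e-04 A

5.72e-04


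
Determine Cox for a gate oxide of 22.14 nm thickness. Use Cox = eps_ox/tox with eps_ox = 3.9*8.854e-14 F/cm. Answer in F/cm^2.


Step 1: eps_ox = 3.9 * 8.854e-14 = 3.45306e-13 F/cm
Step 2: tox in cm = 22.14 nm * 1e-7 = 2.2140e-06 cm
Step 3: Cox = 3.45306e-13 / 2.2140e-06 = 1.56e-07 F/cm^2

1.56e-07


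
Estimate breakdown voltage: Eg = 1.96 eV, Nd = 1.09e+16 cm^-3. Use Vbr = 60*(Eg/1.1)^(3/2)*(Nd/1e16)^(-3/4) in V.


Step 1: Eg/1.1 = 1.96/1.1 = 1.781818
Step 2: (Eg/1.1)^1.5 = 1.781818^1.5 = 2.378455
Step 3: (Nd/1e16)^(-0.75) = (1.09)^(-0.75) = 0.937411
Step 4: Vbr = 60 * 2.378455 * 0.937411 = 133.8 V

133.8


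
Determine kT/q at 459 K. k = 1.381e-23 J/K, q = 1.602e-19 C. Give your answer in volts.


Step 1: kT = 1.381e-23 * 459 = 6.33879e-21 J
Step 2: Vt = kT/q = 6.33879e-21 / 1.602e-19
Step 3: Vt = 0.03957 V

0.03957


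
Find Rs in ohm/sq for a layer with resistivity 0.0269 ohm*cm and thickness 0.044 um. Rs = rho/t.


Step 1: Convert thickness to cm: t = 0.044 um = 4.4000e-06 cm
Step 2: Rs = rho / t = 0.0269 / 4.4000e-06
Step 3: Rs = 6113.6 ohm/sq

6113.6


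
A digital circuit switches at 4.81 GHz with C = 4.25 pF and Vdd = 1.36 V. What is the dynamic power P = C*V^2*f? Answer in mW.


Step 1: V^2 = 1.36^2 = 1.8496 V^2
Step 2: P = C*V^2*f = 4.25e-12 F * 1.8496 * 4.81e9 Hz
Step 3: P = 3.7810448e-02 W
Step 4: P = 37.81 mW

37.81


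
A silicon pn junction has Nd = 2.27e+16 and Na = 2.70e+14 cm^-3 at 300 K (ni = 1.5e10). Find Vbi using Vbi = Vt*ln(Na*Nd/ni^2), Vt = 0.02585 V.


Step 1: Compute Na*Nd/ni^2 = 2.70e+14 * 2.27e+16 / (1.5e10)^2 = 2.7240e+10
Step 2: ln(2.7240e+10) = 24.0280
Step 3: Vbi = 0.02585 * 24.0280 = 0.621 V

0.621


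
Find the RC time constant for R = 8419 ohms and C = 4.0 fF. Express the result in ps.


Step 1: tau = R * C
Step 2: tau = 8419 * 4.0 fF = 8419 * 4.0e-15 F
Step 3: tau = 3.3676e-11 s = 33.676 ps

33.676


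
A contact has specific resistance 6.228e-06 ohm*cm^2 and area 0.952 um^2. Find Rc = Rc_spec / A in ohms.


Step 1: Convert area to cm^2: 0.952 um^2 = 9.5200e-09 cm^2
Step 2: Rc = Rc_spec / A = 6.228e-06 / 9.5200e-09
Step 3: Rc = 6.54e+02 ohms

6.54e+02


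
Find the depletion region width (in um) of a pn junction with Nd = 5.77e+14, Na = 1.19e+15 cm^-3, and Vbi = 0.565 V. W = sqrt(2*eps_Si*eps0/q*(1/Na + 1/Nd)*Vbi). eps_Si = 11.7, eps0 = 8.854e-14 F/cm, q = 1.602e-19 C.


Step 1: 1/Na + 1/Nd = 1/1.19e+15 + 1/5.77e+14 = 2.57344e-15
Step 2: 2*eps*eps0/q = 2*11.7*8.854e-14/1.602e-19 = 1.293281e+07
Step 3: W^2 = 1.293281e+07 * 2.57344e-15 * 0.565 = 1.88042e-08
Step 4: W = sqrt(1.88042e-08) = 1.371e-04 cm = 1.371 um

1.371


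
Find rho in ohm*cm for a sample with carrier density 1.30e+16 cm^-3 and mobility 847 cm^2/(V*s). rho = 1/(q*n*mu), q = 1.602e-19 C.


Step 1: sigma = q * n * mu = 1.602e-19 * 1.30e+16 * 847 = 1.76396e+00 S/cm
Step 2: rho = 1 / sigma = 1 / 1.76396e+00 = 0.5669 ohm*cm

0.5669


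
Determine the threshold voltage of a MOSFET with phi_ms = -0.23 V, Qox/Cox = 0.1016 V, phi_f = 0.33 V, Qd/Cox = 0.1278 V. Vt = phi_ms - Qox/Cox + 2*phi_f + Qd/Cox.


Step 1: Vt = phi_ms - Qox/Cox + 2*phi_f + Qd/Cox
Step 2: Vt = -0.23 - 0.1016 + 2*0.33 + 0.1278
Step 3: Vt = -0.23 - 0.1016 + 0.66 + 0.1278
Step 4: Vt = 0.4562 V

0.4562


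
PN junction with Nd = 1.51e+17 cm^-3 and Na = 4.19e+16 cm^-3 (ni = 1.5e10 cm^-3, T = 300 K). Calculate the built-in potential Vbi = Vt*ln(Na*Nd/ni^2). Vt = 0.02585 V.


Step 1: Compute Na*Nd/ni^2 = 4.19e+16 * 1.51e+17 / (1.5e10)^2 = 2.8120e+13
Step 2: ln(2.8120e+13) = 30.9675
Step 3: Vbi = 0.02585 * 30.9675 = 0.801 V

0.801


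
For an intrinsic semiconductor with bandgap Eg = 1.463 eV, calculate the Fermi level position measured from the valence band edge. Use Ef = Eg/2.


Step 1: For an intrinsic semiconductor, the Fermi level sits at midgap.
Step 2: Ef = Eg / 2 = 1.463 / 2 = 0.7315 eV

0.7315


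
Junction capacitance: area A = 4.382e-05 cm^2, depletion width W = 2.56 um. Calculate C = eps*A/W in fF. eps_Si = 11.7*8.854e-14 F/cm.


Step 1: eps_Si = 11.7 * 8.854e-14 = 1.035918e-12 F/cm
Step 2: W in cm = 2.56 * 1e-4 = 2.56e-04 cm
Step 3: C = 1.035918e-12 * 4.382e-05 / 2.56e-04 = 1.773200e-13 F
Step 4: C = 177.32 fF

177.32


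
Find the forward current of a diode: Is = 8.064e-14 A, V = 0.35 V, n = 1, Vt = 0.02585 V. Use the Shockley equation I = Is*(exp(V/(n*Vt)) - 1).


Step 1: V/(n*Vt) = 0.35/(1*0.02585) = 13.5397
Step 2: exp(13.5397) = 7.5896e+05
Step 3: I = 8.064e-14 * (7.5896e+05 - 1) = 6.12e-08 A

6.12e-08


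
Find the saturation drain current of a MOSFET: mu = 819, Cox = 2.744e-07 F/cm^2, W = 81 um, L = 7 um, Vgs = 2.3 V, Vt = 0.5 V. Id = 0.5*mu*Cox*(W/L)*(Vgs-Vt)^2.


Step 1: Overdrive voltage Vov = Vgs - Vt = 2.3 - 0.5 = 1.8 V
Step 2: W/L = 81/7 = 11.5714
Step 3: Id = 0.5 * 819 * 2.744e-07 * 11.5714 * 1.8^2
Step 4: Id = 4.21e-03 A

4.21e-03


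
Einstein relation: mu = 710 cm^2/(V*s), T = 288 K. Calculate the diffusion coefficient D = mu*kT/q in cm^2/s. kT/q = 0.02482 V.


Step 1: D = mu * (kT/q)
Step 2: D = 710 * 0.02482
Step 3: D = 17.62 cm^2/s

17.62


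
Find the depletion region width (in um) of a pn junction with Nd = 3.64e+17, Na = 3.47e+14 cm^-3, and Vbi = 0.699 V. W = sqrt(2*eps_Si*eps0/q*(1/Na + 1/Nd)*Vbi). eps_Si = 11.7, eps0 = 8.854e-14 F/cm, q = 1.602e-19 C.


Step 1: 1/Na + 1/Nd = 1/3.47e+14 + 1/3.64e+17 = 2.88459e-15
Step 2: 2*eps*eps0/q = 2*11.7*8.854e-14/1.602e-19 = 1.293281e+07
Step 3: W^2 = 1.293281e+07 * 2.88459e-15 * 0.699 = 2.60768e-08
Step 4: W = sqrt(2.60768e-08) = 1.615e-04 cm = 1.615 um

1.615
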